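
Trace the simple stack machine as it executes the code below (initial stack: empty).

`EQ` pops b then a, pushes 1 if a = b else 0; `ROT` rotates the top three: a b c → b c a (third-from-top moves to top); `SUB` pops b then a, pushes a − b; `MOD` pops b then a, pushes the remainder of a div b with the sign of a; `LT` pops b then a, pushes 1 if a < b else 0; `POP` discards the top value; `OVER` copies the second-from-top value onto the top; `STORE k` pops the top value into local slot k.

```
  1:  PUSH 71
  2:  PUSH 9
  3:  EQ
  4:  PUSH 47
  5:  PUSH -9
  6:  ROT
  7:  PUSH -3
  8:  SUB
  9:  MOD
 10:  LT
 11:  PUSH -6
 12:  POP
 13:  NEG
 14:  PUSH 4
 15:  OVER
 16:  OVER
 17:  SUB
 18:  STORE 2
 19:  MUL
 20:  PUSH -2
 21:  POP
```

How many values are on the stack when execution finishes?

1

PUSH 71 -> 71
PUSH 9  -> 71 9
EQ      -> 0
PUSH 47 -> 0 47
PUSH -9 -> 0 47 -9
ROT     -> 47 -9 0
PUSH -3 -> 47 -9 0 -3
SUB     -> 47 -9 3
MOD     -> 47 0
LT      -> 0
PUSH -6 -> 0 -6
POP     -> 0
NEG     -> 0
PUSH 4  -> 0 4
OVER    -> 0 4 0
OVER    -> 0 4 0 4
SUB     -> 0 4 -4
STORE 2 -> 0 4
MUL     -> 0
PUSH -2 -> 0 -2
POP     -> 0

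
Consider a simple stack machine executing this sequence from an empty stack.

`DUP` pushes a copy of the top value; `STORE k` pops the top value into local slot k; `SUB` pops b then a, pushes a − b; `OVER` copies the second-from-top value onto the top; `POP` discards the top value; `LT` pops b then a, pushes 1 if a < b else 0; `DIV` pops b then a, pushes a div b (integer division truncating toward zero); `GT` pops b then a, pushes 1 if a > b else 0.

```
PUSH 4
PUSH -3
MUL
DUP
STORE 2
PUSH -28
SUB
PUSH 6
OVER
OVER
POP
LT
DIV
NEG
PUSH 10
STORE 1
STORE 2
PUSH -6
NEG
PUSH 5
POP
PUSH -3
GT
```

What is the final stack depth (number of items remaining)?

PUSH 4    4
PUSH -3   4 -3
MUL       -12
DUP       -12 -12
STORE 2   -12
PUSH -28  -12 -28
SUB       16
PUSH 6    16 6
OVER      16 6 16
OVER      16 6 16 6
POP       16 6 16
LT        16 1
DIV       16
NEG       -16
PUSH 10   -16 10
STORE 1   -16
STORE 2   (empty)
PUSH -6   -6
NEG       6
PUSH 5    6 5
POP       6
PUSH -3   6 -3
GT        1

1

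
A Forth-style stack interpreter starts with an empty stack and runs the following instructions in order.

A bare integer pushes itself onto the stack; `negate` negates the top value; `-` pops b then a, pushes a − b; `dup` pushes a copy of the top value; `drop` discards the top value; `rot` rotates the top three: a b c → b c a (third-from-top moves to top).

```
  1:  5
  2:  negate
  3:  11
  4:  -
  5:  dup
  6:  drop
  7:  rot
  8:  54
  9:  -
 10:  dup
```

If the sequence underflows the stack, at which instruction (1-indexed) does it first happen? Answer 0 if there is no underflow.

7

5       5
negate  -5
11      -5 11
-       -16
dup     -16 -16
drop    -16
rot  — needs 3 operands, stack has 1 → underflow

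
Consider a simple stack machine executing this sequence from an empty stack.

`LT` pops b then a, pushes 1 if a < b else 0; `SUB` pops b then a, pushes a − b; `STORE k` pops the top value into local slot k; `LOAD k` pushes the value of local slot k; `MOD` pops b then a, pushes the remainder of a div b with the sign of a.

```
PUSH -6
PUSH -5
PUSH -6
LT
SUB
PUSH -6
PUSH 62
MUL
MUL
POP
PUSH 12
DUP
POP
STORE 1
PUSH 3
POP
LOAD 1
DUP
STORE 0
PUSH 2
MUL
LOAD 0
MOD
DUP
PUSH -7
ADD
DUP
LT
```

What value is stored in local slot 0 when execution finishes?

12

PUSH -6 → -6
PUSH -5 → -6 -5
PUSH -6 → -6 -5 -6
LT      → -6 0
SUB     → -6
PUSH -6 → -6 -6
PUSH 62 → -6 -6 62
MUL     → -6 -372
MUL     → 2232
POP     → (empty)
PUSH 12 → 12
DUP     → 12 12
POP     → 12
STORE 1 → (empty)
PUSH 3  → 3
POP     → (empty)
LOAD 1  → 12
DUP     → 12 12
STORE 0 → 12
PUSH 2  → 12 2
MUL     → 24
LOAD 0  → 24 12
MOD     → 0
DUP     → 0 0
PUSH -7 → 0 0 -7
ADD     → 0 -7
DUP     → 0 -7 -7
LT      → 0 0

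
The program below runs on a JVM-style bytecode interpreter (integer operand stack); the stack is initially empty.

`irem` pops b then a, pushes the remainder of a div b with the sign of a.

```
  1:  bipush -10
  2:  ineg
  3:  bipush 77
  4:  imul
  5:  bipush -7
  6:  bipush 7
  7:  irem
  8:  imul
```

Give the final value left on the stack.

bipush -10 -> -10
ineg       -> 10
bipush 77  -> 10 77
imul       -> 770
bipush -7  -> 770 -7
bipush 7   -> 770 -7 7
irem       -> 770 0
imul       -> 0

0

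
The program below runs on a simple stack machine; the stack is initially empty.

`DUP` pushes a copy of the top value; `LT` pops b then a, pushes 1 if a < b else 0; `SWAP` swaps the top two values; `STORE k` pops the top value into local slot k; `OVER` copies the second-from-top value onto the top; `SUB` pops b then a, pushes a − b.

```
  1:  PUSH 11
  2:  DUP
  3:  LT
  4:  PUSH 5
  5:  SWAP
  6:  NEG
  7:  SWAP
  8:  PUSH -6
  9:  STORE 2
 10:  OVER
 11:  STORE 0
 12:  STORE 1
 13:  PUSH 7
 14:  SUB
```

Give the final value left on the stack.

PUSH 11 -> 11
DUP     -> 11 11
LT      -> 0
PUSH 5  -> 0 5
SWAP    -> 5 0
NEG     -> 5 0
SWAP    -> 0 5
PUSH -6 -> 0 5 -6
STORE 2 -> 0 5
OVER    -> 0 5 0
STORE 0 -> 0 5
STORE 1 -> 0
PUSH 7  -> 0 7
SUB     -> -7

-7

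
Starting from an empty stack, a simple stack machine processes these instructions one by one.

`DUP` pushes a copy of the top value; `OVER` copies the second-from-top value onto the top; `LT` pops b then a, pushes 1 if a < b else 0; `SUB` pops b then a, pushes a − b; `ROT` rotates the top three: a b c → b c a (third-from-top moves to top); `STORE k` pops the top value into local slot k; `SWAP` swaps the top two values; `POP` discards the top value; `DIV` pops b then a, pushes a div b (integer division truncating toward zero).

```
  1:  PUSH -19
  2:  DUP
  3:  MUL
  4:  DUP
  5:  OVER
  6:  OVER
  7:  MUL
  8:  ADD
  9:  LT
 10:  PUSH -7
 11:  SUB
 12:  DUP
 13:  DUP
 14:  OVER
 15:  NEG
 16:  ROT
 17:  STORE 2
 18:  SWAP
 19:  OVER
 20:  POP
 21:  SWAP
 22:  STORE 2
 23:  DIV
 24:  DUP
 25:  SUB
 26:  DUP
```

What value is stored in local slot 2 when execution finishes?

PUSH -19  [-19]
DUP       [-19, -19]
MUL       [361]
DUP       [361, 361]
OVER      [361, 361, 361]
OVER      [361, 361, 361, 361]
MUL       [361, 361, 130321]
ADD       [361, 130682]
LT        [1]
PUSH -7   [1, -7]
SUB       [8]
DUP       [8, 8]
DUP       [8, 8, 8]
OVER      [8, 8, 8, 8]
NEG       [8, 8, 8, -8]
ROT       [8, 8, -8, 8]
STORE 2   [8, 8, -8]
SWAP      [8, -8, 8]
OVER      [8, -8, 8, -8]
POP       [8, -8, 8]
SWAP      [8, 8, -8]
STORE 2   [8, 8]
DIV       [1]
DUP       [1, 1]
SUB       [0]
DUP       [0, 0]

-8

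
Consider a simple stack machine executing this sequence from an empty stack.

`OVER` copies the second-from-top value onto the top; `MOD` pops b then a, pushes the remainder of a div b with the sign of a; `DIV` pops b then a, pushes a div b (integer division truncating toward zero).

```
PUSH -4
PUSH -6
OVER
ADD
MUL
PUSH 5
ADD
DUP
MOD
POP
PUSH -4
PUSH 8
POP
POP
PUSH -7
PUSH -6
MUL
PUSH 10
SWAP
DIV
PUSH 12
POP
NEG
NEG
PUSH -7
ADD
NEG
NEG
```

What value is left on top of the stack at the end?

PUSH -4  -4
PUSH -6  -4 -6
OVER     -4 -6 -4
ADD      -4 -10
MUL      40
PUSH 5   40 5
ADD      45
DUP      45 45
MOD      0
POP      (empty)
PUSH -4  -4
PUSH 8   -4 8
POP      -4
POP      (empty)
PUSH -7  -7
PUSH -6  -7 -6
MUL      42
PUSH 10  42 10
SWAP     10 42
DIV      0
PUSH 12  0 12
POP      0
NEG      0
NEG      0
PUSH -7  0 -7
ADD      -7
NEG      7
NEG      -7

-7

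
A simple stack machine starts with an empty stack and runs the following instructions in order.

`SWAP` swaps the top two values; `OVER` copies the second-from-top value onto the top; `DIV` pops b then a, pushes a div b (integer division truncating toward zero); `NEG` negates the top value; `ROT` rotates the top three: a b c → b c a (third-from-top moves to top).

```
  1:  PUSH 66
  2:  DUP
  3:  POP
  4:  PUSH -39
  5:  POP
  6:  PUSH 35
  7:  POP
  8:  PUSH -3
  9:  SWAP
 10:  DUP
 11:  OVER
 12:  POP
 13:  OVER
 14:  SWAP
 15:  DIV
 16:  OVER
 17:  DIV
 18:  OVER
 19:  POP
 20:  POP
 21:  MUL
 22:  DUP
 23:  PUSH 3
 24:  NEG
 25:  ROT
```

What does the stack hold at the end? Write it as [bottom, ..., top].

[-198, -3, -198]

PUSH 66  → 66
DUP      → 66 66
POP      → 66
PUSH -39 → 66 -39
POP      → 66
PUSH 35  → 66 35
POP      → 66
PUSH -3  → 66 -3
SWAP     → -3 66
DUP      → -3 66 66
OVER     → -3 66 66 66
POP      → -3 66 66
OVER     → -3 66 66 66
SWAP     → -3 66 66 66
DIV      → -3 66 1
OVER     → -3 66 1 66
DIV      → -3 66 0
OVER     → -3 66 0 66
POP      → -3 66 0
POP      → -3 66
MUL      → -198
DUP      → -198 -198
PUSH 3   → -198 -198 3
NEG      → -198 -198 -3
ROT      → -198 -3 -198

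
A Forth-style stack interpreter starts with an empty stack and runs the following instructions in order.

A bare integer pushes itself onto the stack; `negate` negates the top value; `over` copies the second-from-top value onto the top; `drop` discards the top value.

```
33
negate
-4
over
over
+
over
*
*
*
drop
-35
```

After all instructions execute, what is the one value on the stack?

33      33
negate  -33
-4      -33 -4
over    -33 -4 -33
over    -33 -4 -33 -4
+       -33 -4 -37
over    -33 -4 -37 -4
*       -33 -4 148
*       -33 -592
*       19536
drop    (empty)
-35     -35

-35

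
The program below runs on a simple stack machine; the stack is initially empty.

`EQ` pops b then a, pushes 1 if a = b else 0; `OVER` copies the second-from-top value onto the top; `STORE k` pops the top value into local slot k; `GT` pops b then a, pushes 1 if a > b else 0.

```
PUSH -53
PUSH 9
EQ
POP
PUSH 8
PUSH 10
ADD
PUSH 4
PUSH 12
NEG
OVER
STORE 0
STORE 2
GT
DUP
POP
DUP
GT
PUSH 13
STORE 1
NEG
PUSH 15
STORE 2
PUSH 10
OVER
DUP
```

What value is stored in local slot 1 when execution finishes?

PUSH -53 → [-53]
PUSH 9   → [-53, 9]
EQ       → [0]
POP      → []
PUSH 8   → [8]
PUSH 10  → [8, 10]
ADD      → [18]
PUSH 4   → [18, 4]
PUSH 12  → [18, 4, 12]
NEG      → [18, 4, -12]
OVER     → [18, 4, -12, 4]
STORE 0  → [18, 4, -12]
STORE 2  → [18, 4]
GT       → [1]
DUP      → [1, 1]
POP      → [1]
DUP      → [1, 1]
GT       → [0]
PUSH 13  → [0, 13]
STORE 1  → [0]
NEG      → [0]
PUSH 15  → [0, 15]
STORE 2  → [0]
PUSH 10  → [0, 10]
OVER     → [0, 10, 0]
DUP      → [0, 10, 0, 0]

13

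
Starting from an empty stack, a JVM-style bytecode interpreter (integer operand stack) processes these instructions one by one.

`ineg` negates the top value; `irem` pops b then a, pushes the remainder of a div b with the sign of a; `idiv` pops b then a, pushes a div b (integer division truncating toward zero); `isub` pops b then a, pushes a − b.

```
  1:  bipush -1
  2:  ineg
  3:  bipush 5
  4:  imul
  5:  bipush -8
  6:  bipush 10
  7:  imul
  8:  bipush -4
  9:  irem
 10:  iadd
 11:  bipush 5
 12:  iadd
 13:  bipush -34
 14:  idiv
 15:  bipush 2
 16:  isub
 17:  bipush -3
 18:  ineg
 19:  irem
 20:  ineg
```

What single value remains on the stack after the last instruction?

2

bipush -1   [-1]
ineg        [1]
bipush 5    [1, 5]
imul        [5]
bipush -8   [5, -8]
bipush 10   [5, -8, 10]
imul        [5, -80]
bipush -4   [5, -80, -4]
irem        [5, 0]
iadd        [5]
bipush 5    [5, 5]
iadd        [10]
bipush -34  [10, -34]
idiv        [0]
bipush 2    [0, 2]
isub        [-2]
bipush -3   [-2, -3]
ineg        [-2, 3]
irem        [-2]
ineg        [2]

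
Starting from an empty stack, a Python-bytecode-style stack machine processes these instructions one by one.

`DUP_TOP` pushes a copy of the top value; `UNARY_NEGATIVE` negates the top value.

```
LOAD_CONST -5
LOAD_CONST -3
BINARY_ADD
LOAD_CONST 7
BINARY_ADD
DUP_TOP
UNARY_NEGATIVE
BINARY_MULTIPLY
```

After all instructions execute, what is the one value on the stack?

LOAD_CONST -5   → -5
LOAD_CONST -3   → -5 -3
BINARY_ADD      → -8
LOAD_CONST 7    → -8 7
BINARY_ADD      → -1
DUP_TOP         → -1 -1
UNARY_NEGATIVE  → -1 1
BINARY_MULTIPLY → -1

-1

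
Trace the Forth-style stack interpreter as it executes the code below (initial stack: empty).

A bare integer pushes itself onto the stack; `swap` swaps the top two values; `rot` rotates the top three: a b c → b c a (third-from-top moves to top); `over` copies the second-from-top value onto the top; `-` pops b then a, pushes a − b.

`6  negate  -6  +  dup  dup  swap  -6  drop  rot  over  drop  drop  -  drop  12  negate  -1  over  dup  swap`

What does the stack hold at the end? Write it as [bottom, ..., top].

6      → 6
negate → -6
-6     → -6 -6
+      → -12
dup    → -12 -12
dup    → -12 -12 -12
swap   → -12 -12 -12
-6     → -12 -12 -12 -6
drop   → -12 -12 -12
rot    → -12 -12 -12
over   → -12 -12 -12 -12
drop   → -12 -12 -12
drop   → -12 -12
-      → 0
drop   → (empty)
12     → 12
negate → -12
-1     → -12 -1
over   → -12 -1 -12
dup    → -12 -1 -12 -12
swap   → -12 -1 -12 -12

[-12, -1, -12, -12]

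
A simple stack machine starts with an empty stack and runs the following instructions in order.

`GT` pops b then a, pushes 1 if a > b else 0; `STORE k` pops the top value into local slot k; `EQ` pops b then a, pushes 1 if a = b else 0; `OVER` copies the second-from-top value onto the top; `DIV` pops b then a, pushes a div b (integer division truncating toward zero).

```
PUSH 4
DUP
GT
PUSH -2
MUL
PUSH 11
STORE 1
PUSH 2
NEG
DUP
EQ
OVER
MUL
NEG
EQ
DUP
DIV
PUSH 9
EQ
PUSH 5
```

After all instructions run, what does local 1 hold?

11

PUSH 4  -> [4]
DUP     -> [4, 4]
GT      -> [0]
PUSH -2 -> [0, -2]
MUL     -> [0]
PUSH 11 -> [0, 11]
STORE 1 -> [0]
PUSH 2  -> [0, 2]
NEG     -> [0, -2]
DUP     -> [0, -2, -2]
EQ      -> [0, 1]
OVER    -> [0, 1, 0]
MUL     -> [0, 0]
NEG     -> [0, 0]
EQ      -> [1]
DUP     -> [1, 1]
DIV     -> [1]
PUSH 9  -> [1, 9]
EQ      -> [0]
PUSH 5  -> [0, 5]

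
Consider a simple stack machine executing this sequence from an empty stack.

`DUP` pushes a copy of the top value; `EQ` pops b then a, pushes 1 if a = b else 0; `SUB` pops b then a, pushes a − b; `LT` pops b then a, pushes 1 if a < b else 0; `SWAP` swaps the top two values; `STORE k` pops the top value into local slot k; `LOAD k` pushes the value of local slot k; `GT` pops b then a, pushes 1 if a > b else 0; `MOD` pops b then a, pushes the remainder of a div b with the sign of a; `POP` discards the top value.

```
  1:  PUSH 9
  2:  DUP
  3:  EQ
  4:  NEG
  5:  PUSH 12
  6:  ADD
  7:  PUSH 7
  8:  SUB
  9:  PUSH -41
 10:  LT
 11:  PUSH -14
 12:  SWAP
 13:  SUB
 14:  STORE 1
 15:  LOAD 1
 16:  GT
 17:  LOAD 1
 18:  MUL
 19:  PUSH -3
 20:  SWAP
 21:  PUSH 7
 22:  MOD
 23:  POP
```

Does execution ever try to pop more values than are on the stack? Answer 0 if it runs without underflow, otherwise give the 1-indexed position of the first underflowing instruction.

16

PUSH 9   -> [9]
DUP      -> [9, 9]
EQ       -> [1]
NEG      -> [-1]
PUSH 12  -> [-1, 12]
ADD      -> [11]
PUSH 7   -> [11, 7]
SUB      -> [4]
PUSH -41 -> [4, -41]
LT       -> [0]
PUSH -14 -> [0, -14]
SWAP     -> [-14, 0]
SUB      -> [-14]
STORE 1  -> []
LOAD 1   -> [-14]
GT  — needs 2 operands, stack has 1 → underflow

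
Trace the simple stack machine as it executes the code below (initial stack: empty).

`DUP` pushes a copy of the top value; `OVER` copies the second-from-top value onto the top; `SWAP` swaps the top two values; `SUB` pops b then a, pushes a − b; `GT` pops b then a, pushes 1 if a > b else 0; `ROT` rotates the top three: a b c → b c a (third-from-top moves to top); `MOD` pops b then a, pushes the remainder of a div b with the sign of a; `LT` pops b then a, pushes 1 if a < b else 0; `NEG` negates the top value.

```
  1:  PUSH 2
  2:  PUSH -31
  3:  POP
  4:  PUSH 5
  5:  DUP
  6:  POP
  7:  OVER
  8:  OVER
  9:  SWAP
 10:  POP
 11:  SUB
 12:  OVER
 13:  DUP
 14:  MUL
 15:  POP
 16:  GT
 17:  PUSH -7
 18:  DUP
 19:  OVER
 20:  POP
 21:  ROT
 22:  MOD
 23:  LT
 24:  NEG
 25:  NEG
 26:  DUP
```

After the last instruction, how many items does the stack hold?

2

PUSH 2   : [2]
PUSH -31 : [2, -31]
POP      : [2]
PUSH 5   : [2, 5]
DUP      : [2, 5, 5]
POP      : [2, 5]
OVER     : [2, 5, 2]
OVER     : [2, 5, 2, 5]
SWAP     : [2, 5, 5, 2]
POP      : [2, 5, 5]
SUB      : [2, 0]
OVER     : [2, 0, 2]
DUP      : [2, 0, 2, 2]
MUL      : [2, 0, 4]
POP      : [2, 0]
GT       : [1]
PUSH -7  : [1, -7]
DUP      : [1, -7, -7]
OVER     : [1, -7, -7, -7]
POP      : [1, -7, -7]
ROT      : [-7, -7, 1]
MOD      : [-7, 0]
LT       : [1]
NEG      : [-1]
NEG      : [1]
DUP      : [1, 1]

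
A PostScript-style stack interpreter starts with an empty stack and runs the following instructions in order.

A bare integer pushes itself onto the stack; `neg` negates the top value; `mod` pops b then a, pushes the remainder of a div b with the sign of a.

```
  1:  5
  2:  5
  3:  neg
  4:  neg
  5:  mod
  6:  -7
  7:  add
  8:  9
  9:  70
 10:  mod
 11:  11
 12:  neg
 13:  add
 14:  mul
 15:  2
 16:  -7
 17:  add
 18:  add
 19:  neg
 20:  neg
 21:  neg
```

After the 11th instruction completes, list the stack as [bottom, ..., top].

5   -> 5
5   -> 5 5
neg -> 5 -5
neg -> 5 5
mod -> 0
-7  -> 0 -7
add -> -7
9   -> -7 9
70  -> -7 9 70
mod -> -7 9
11  -> -7 9 11

[-7, 9, 11]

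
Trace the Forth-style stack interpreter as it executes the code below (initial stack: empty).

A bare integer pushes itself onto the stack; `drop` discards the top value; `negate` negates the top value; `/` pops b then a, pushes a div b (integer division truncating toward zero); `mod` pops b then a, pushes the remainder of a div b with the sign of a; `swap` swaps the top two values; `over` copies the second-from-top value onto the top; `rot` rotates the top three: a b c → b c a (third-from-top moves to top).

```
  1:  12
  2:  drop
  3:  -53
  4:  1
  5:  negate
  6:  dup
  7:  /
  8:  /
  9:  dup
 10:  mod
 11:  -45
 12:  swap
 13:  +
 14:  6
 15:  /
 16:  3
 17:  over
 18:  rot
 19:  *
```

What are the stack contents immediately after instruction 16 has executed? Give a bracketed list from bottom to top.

12     : 12
drop   : (empty)
-53    : -53
1      : -53 1
negate : -53 -1
dup    : -53 -1 -1
/      : -53 1
/      : -53
dup    : -53 -53
mod    : 0
-45    : 0 -45
swap   : -45 0
+      : -45
6      : -45 6
/      : -7
3      : -7 3

[-7, 3]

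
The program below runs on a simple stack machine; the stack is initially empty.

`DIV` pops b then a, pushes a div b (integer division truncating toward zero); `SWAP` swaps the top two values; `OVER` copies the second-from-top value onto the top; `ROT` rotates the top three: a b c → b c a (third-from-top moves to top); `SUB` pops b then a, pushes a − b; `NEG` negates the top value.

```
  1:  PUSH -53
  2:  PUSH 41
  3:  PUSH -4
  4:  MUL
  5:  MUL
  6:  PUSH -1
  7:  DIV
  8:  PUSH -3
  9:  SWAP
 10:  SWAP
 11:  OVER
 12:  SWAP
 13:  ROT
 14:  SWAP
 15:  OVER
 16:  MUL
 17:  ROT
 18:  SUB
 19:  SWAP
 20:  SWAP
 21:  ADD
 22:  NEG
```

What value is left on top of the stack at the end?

-26076

PUSH -53 -> -53
PUSH 41  -> -53 41
PUSH -4  -> -53 41 -4
MUL      -> -53 -164
MUL      -> 8692
PUSH -1  -> 8692 -1
DIV      -> -8692
PUSH -3  -> -8692 -3
SWAP     -> -3 -8692
SWAP     -> -8692 -3
OVER     -> -8692 -3 -8692
SWAP     -> -8692 -8692 -3
ROT      -> -8692 -3 -8692
SWAP     -> -8692 -8692 -3
OVER     -> -8692 -8692 -3 -8692
MUL      -> -8692 -8692 26076
ROT      -> -8692 26076 -8692
SUB      -> -8692 34768
SWAP     -> 34768 -8692
SWAP     -> -8692 34768
ADD      -> 26076
NEG      -> -26076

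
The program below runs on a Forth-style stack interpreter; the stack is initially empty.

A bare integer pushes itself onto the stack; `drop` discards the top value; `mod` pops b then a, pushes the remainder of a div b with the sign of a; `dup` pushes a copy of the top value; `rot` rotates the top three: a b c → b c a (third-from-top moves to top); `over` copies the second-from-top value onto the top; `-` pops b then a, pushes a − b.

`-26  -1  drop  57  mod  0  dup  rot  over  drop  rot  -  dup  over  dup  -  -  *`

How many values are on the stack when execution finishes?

2

-26  -> -26
-1   -> -26 -1
drop -> -26
57   -> -26 57
mod  -> -26
0    -> -26 0
dup  -> -26 0 0
rot  -> 0 0 -26
over -> 0 0 -26 0
drop -> 0 0 -26
rot  -> 0 -26 0
-    -> 0 -26
dup  -> 0 -26 -26
over -> 0 -26 -26 -26
dup  -> 0 -26 -26 -26 -26
-    -> 0 -26 -26 0
-    -> 0 -26 -26
*    -> 0 676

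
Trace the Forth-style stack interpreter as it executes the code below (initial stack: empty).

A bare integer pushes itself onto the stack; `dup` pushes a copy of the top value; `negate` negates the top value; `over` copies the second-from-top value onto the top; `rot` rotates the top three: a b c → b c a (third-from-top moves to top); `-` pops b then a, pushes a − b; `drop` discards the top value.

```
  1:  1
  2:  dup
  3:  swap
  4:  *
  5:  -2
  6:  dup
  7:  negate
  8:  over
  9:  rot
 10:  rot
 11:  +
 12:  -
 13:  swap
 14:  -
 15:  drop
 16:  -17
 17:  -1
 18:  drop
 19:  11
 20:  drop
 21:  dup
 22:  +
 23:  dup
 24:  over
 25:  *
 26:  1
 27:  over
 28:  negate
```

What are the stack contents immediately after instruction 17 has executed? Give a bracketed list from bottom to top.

[-17, -1]

1      : [1]
dup    : [1, 1]
swap   : [1, 1]
*      : [1]
-2     : [1, -2]
dup    : [1, -2, -2]
negate : [1, -2, 2]
over   : [1, -2, 2, -2]
rot    : [1, 2, -2, -2]
rot    : [1, -2, -2, 2]
+      : [1, -2, 0]
-      : [1, -2]
swap   : [-2, 1]
-      : [-3]
drop   : []
-17    : [-17]
-1     : [-17, -1]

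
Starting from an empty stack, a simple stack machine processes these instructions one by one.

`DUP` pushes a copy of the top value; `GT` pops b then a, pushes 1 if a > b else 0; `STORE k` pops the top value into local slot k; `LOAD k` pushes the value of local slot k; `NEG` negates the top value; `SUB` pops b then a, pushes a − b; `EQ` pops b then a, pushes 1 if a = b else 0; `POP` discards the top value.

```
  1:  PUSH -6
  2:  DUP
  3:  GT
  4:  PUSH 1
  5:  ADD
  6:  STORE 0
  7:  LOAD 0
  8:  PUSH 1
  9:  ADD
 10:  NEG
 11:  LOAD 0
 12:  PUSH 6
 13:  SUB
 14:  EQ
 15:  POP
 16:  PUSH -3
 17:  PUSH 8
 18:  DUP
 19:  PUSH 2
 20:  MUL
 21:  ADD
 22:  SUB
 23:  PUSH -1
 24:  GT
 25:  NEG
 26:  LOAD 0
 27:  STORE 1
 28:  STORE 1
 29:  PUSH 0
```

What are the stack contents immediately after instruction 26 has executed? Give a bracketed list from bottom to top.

[0, 1]

PUSH -6 → [-6]
DUP     → [-6, -6]
GT      → [0]
PUSH 1  → [0, 1]
ADD     → [1]
STORE 0 → []
LOAD 0  → [1]
PUSH 1  → [1, 1]
ADD     → [2]
NEG     → [-2]
LOAD 0  → [-2, 1]
PUSH 6  → [-2, 1, 6]
SUB     → [-2, -5]
EQ      → [0]
POP     → []
PUSH -3 → [-3]
PUSH 8  → [-3, 8]
DUP     → [-3, 8, 8]
PUSH 2  → [-3, 8, 8, 2]
MUL     → [-3, 8, 16]
ADD     → [-3, 24]
SUB     → [-27]
PUSH -1 → [-27, -1]
GT      → [0]
NEG     → [0]
LOAD 0  → [0, 1]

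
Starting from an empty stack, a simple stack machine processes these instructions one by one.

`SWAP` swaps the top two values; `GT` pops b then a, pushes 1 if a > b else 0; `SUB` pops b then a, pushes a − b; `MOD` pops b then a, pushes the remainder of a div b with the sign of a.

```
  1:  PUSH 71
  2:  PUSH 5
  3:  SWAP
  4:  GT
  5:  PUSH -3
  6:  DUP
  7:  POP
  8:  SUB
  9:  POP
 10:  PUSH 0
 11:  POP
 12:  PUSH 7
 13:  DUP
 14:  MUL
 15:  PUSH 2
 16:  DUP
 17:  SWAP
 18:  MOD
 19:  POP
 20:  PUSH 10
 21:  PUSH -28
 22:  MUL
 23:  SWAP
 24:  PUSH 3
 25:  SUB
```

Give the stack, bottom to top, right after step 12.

PUSH 71 -> 71
PUSH 5  -> 71 5
SWAP    -> 5 71
GT      -> 0
PUSH -3 -> 0 -3
DUP     -> 0 -3 -3
POP     -> 0 -3
SUB     -> 3
POP     -> (empty)
PUSH 0  -> 0
POP     -> (empty)
PUSH 7  -> 7

[7]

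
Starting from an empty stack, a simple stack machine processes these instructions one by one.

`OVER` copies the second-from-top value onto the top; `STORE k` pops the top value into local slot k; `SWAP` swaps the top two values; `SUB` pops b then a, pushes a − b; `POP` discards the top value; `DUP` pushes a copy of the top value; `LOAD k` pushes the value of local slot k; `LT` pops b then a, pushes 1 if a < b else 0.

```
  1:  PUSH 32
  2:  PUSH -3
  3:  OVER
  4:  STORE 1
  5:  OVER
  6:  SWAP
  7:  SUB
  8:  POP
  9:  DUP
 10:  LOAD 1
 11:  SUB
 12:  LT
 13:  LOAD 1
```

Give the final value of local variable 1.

32

PUSH 32 : 32
PUSH -3 : 32 -3
OVER    : 32 -3 32
STORE 1 : 32 -3
OVER    : 32 -3 32
SWAP    : 32 32 -3
SUB     : 32 35
POP     : 32
DUP     : 32 32
LOAD 1  : 32 32 32
SUB     : 32 0
LT      : 0
LOAD 1  : 0 32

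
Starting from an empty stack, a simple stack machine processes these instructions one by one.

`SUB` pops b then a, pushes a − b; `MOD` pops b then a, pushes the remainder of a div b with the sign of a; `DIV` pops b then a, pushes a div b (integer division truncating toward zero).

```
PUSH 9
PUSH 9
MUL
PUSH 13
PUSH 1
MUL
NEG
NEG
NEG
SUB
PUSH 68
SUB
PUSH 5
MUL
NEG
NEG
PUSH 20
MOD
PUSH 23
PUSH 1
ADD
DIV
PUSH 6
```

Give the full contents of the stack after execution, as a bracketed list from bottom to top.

[0, 6]

PUSH 9  -> [9]
PUSH 9  -> [9, 9]
MUL     -> [81]
PUSH 13 -> [81, 13]
PUSH 1  -> [81, 13, 1]
MUL     -> [81, 13]
NEG     -> [81, -13]
NEG     -> [81, 13]
NEG     -> [81, -13]
SUB     -> [94]
PUSH 68 -> [94, 68]
SUB     -> [26]
PUSH 5  -> [26, 5]
MUL     -> [130]
NEG     -> [-130]
NEG     -> [130]
PUSH 20 -> [130, 20]
MOD     -> [10]
PUSH 23 -> [10, 23]
PUSH 1  -> [10, 23, 1]
ADD     -> [10, 24]
DIV     -> [0]
PUSH 6  -> [0, 6]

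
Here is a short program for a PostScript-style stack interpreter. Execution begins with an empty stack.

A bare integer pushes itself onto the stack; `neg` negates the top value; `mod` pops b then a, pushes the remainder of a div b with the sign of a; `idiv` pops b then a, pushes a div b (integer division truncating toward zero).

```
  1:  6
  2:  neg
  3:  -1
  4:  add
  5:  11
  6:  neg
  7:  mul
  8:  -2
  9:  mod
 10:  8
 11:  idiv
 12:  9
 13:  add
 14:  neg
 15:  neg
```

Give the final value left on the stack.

9

6    -> 6
neg  -> -6
-1   -> -6 -1
add  -> -7
11   -> -7 11
neg  -> -7 -11
mul  -> 77
-2   -> 77 -2
mod  -> 1
8    -> 1 8
idiv -> 0
9    -> 0 9
add  -> 9
neg  -> -9
neg  -> 9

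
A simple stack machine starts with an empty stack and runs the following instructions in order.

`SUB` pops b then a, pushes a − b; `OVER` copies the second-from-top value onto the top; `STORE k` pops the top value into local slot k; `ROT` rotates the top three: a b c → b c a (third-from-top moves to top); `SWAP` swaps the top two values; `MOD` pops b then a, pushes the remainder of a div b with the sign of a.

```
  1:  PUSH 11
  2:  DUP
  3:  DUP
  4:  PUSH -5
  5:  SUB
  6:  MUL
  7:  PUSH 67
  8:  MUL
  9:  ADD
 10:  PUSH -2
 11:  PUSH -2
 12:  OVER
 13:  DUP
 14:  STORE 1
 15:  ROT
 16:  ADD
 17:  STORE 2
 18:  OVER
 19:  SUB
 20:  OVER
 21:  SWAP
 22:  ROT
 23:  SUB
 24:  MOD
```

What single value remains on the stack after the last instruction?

PUSH 11 : 11
DUP     : 11 11
DUP     : 11 11 11
PUSH -5 : 11 11 11 -5
SUB     : 11 11 16
MUL     : 11 176
PUSH 67 : 11 176 67
MUL     : 11 11792
ADD     : 11803
PUSH -2 : 11803 -2
PUSH -2 : 11803 -2 -2
OVER    : 11803 -2 -2 -2
DUP     : 11803 -2 -2 -2 -2
STORE 1 : 11803 -2 -2 -2
ROT     : 11803 -2 -2 -2
ADD     : 11803 -2 -4
STORE 2 : 11803 -2
OVER    : 11803 -2 11803
SUB     : 11803 -11805
OVER    : 11803 -11805 11803
SWAP    : 11803 11803 -11805
ROT     : 11803 -11805 11803
SUB     : 11803 -23608
MOD     : 11803

11803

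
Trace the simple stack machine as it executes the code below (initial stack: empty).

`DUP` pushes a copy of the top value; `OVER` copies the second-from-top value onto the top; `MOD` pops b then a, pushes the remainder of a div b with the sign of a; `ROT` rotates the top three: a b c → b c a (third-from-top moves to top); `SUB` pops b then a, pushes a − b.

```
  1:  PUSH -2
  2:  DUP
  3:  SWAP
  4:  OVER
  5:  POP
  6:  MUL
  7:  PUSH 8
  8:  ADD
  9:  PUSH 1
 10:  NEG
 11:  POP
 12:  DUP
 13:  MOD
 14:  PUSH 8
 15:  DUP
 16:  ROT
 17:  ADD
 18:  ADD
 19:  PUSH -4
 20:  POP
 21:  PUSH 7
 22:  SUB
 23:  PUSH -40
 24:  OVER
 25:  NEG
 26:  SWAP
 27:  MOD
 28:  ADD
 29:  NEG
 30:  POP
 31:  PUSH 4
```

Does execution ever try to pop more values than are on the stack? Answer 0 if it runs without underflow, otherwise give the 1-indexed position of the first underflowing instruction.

PUSH -2  -> [-2]
DUP      -> [-2, -2]
SWAP     -> [-2, -2]
OVER     -> [-2, -2, -2]
POP      -> [-2, -2]
MUL      -> [4]
PUSH 8   -> [4, 8]
ADD      -> [12]
PUSH 1   -> [12, 1]
NEG      -> [12, -1]
POP      -> [12]
DUP      -> [12, 12]
MOD      -> [0]
PUSH 8   -> [0, 8]
DUP      -> [0, 8, 8]
ROT      -> [8, 8, 0]
ADD      -> [8, 8]
ADD      -> [16]
PUSH -4  -> [16, -4]
POP      -> [16]
PUSH 7   -> [16, 7]
SUB      -> [9]
PUSH -40 -> [9, -40]
OVER     -> [9, -40, 9]
NEG      -> [9, -40, -9]
SWAP     -> [9, -9, -40]
MOD      -> [9, -9]
ADD      -> [0]
NEG      -> [0]
POP      -> []
PUSH 4   -> [4]

0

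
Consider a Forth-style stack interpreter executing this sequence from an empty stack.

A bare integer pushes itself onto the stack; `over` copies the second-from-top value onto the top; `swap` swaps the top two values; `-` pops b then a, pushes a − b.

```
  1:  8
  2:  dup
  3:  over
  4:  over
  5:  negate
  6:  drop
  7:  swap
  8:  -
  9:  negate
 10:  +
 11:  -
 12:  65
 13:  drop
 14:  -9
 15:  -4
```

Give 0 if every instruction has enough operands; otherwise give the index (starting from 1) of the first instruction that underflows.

8       [8]
dup     [8, 8]
over    [8, 8, 8]
over    [8, 8, 8, 8]
negate  [8, 8, 8, -8]
drop    [8, 8, 8]
swap    [8, 8, 8]
-       [8, 0]
negate  [8, 0]
+       [8]
-  — needs 2 operands, stack has 1 → underflow

11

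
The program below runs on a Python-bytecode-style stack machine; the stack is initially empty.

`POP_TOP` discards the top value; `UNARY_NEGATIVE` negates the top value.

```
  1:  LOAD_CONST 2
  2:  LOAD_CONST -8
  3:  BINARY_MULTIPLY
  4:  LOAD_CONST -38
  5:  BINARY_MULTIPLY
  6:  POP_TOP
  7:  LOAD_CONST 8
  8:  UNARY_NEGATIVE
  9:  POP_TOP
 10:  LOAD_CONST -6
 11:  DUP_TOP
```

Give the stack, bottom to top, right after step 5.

[608]

LOAD_CONST 2    -> 2
LOAD_CONST -8   -> 2 -8
BINARY_MULTIPLY -> -16
LOAD_CONST -38  -> -16 -38
BINARY_MULTIPLY -> 608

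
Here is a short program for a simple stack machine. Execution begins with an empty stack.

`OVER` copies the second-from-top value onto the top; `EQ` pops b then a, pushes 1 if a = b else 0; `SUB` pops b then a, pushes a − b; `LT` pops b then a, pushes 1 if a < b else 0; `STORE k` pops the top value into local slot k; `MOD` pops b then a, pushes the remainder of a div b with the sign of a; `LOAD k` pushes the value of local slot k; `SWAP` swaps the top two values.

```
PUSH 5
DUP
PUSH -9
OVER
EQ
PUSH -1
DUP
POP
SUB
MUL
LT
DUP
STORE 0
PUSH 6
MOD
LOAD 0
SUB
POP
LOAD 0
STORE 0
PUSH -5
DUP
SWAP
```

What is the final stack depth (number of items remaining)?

PUSH 5  -> 5
DUP     -> 5 5
PUSH -9 -> 5 5 -9
OVER    -> 5 5 -9 5
EQ      -> 5 5 0
PUSH -1 -> 5 5 0 -1
DUP     -> 5 5 0 -1 -1
POP     -> 5 5 0 -1
SUB     -> 5 5 1
MUL     -> 5 5
LT      -> 0
DUP     -> 0 0
STORE 0 -> 0
PUSH 6  -> 0 6
MOD     -> 0
LOAD 0  -> 0 0
SUB     -> 0
POP     -> (empty)
LOAD 0  -> 0
STORE 0 -> (empty)
PUSH -5 -> -5
DUP     -> -5 -5
SWAP    -> -5 -5

2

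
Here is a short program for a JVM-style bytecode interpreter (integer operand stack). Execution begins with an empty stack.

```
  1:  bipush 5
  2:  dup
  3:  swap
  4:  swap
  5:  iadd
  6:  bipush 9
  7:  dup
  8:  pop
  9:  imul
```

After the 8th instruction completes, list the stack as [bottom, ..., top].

bipush 5 : 5
dup      : 5 5
swap     : 5 5
swap     : 5 5
iadd     : 10
bipush 9 : 10 9
dup      : 10 9 9
pop      : 10 9

[10, 9]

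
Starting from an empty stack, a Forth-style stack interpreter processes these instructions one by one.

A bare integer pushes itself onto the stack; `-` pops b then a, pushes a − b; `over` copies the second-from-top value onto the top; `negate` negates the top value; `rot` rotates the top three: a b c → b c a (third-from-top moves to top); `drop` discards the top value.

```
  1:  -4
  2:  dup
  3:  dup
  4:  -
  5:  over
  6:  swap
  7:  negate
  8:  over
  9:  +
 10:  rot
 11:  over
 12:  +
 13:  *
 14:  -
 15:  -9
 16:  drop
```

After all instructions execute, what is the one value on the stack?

-36

-4     → -4
dup    → -4 -4
dup    → -4 -4 -4
-      → -4 0
over   → -4 0 -4
swap   → -4 -4 0
negate → -4 -4 0
over   → -4 -4 0 -4
+      → -4 -4 -4
rot    → -4 -4 -4
over   → -4 -4 -4 -4
+      → -4 -4 -8
*      → -4 32
-      → -36
-9     → -36 -9
drop   → -36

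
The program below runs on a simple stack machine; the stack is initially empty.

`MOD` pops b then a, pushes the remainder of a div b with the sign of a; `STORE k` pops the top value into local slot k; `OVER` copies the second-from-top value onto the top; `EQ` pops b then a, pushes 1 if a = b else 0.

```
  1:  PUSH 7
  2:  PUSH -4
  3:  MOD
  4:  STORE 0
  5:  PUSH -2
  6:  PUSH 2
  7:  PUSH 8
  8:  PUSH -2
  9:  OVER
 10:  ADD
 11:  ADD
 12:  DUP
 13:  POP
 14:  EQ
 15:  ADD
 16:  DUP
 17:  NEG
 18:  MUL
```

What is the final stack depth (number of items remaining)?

1

PUSH 7  : [7]
PUSH -4 : [7, -4]
MOD     : [3]
STORE 0 : []
PUSH -2 : [-2]
PUSH 2  : [-2, 2]
PUSH 8  : [-2, 2, 8]
PUSH -2 : [-2, 2, 8, -2]
OVER    : [-2, 2, 8, -2, 8]
ADD     : [-2, 2, 8, 6]
ADD     : [-2, 2, 14]
DUP     : [-2, 2, 14, 14]
POP     : [-2, 2, 14]
EQ      : [-2, 0]
ADD     : [-2]
DUP     : [-2, -2]
NEG     : [-2, 2]
MUL     : [-4]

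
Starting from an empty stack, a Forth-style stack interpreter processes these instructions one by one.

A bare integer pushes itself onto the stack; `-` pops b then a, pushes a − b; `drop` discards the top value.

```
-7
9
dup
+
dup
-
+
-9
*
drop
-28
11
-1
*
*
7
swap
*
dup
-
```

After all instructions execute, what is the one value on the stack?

-7   : -7
9    : -7 9
dup  : -7 9 9
+    : -7 18
dup  : -7 18 18
-    : -7 0
+    : -7
-9   : -7 -9
*    : 63
drop : (empty)
-28  : -28
11   : -28 11
-1   : -28 11 -1
*    : -28 -11
*    : 308
7    : 308 7
swap : 7 308
*    : 2156
dup  : 2156 2156
-    : 0

0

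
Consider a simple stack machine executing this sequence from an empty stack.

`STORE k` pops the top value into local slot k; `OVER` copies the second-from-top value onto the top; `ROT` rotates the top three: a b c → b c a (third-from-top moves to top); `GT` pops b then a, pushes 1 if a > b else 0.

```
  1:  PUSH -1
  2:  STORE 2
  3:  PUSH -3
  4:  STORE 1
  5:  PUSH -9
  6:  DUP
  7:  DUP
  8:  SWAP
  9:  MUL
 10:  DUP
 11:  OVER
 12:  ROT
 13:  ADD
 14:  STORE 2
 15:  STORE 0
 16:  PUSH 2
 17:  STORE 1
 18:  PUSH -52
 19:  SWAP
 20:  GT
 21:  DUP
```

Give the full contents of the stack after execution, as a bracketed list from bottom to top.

[0, 0]

PUSH -1  → -1
STORE 2  → (empty)
PUSH -3  → -3
STORE 1  → (empty)
PUSH -9  → -9
DUP      → -9 -9
DUP      → -9 -9 -9
SWAP     → -9 -9 -9
MUL      → -9 81
DUP      → -9 81 81
OVER     → -9 81 81 81
ROT      → -9 81 81 81
ADD      → -9 81 162
STORE 2  → -9 81
STORE 0  → -9
PUSH 2   → -9 2
STORE 1  → -9
PUSH -52 → -9 -52
SWAP     → -52 -9
GT       → 0
DUP      → 0 0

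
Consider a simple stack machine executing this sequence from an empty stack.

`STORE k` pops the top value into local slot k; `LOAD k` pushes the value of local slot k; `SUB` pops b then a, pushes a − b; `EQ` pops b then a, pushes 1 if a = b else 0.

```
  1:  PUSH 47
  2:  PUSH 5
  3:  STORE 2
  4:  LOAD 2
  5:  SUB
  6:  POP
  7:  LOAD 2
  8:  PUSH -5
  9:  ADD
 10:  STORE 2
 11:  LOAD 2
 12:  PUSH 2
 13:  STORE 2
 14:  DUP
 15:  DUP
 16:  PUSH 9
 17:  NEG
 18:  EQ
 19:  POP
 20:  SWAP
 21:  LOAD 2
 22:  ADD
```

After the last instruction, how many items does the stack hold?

PUSH 47 : [47]
PUSH 5  : [47, 5]
STORE 2 : [47]
LOAD 2  : [47, 5]
SUB     : [42]
POP     : []
LOAD 2  : [5]
PUSH -5 : [5, -5]
ADD     : [0]
STORE 2 : []
LOAD 2  : [0]
PUSH 2  : [0, 2]
STORE 2 : [0]
DUP     : [0, 0]
DUP     : [0, 0, 0]
PUSH 9  : [0, 0, 0, 9]
NEG     : [0, 0, 0, -9]
EQ      : [0, 0, 0]
POP     : [0, 0]
SWAP    : [0, 0]
LOAD 2  : [0, 0, 2]
ADD     : [0, 2]

2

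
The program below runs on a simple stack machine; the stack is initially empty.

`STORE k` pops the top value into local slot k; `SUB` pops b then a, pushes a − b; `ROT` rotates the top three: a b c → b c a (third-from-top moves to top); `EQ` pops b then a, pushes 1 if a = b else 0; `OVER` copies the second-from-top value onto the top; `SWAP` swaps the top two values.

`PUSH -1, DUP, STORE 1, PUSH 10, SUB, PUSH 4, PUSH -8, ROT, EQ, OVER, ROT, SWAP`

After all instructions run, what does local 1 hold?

-1

PUSH -1 -> [-1]
DUP     -> [-1, -1]
STORE 1 -> [-1]
PUSH 10 -> [-1, 10]
SUB     -> [-11]
PUSH 4  -> [-11, 4]
PUSH -8 -> [-11, 4, -8]
ROT     -> [4, -8, -11]
EQ      -> [4, 0]
OVER    -> [4, 0, 4]
ROT     -> [0, 4, 4]
SWAP    -> [0, 4, 4]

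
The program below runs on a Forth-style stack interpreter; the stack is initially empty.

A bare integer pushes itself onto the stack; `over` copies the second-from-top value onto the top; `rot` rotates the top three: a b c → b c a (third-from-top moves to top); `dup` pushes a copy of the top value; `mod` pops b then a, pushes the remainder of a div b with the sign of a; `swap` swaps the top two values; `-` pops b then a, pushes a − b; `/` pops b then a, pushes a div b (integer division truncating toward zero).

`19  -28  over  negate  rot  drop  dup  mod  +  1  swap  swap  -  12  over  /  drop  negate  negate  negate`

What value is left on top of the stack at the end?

19     : 19
-28    : 19 -28
over   : 19 -28 19
negate : 19 -28 -19
rot    : -28 -19 19
drop   : -28 -19
dup    : -28 -19 -19
mod    : -28 0
+      : -28
1      : -28 1
swap   : 1 -28
swap   : -28 1
-      : -29
12     : -29 12
over   : -29 12 -29
/      : -29 0
drop   : -29
negate : 29
negate : -29
negate : 29

29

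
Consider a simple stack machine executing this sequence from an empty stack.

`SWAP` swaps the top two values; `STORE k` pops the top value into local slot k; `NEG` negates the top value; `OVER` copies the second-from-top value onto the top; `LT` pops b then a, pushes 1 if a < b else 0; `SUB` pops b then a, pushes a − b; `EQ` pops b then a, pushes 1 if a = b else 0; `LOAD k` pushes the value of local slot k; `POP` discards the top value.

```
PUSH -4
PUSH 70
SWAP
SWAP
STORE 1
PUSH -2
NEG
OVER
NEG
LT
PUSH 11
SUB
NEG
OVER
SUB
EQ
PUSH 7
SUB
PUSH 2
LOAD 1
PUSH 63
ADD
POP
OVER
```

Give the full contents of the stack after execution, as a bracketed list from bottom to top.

PUSH -4  -4
PUSH 70  -4 70
SWAP     70 -4
SWAP     -4 70
STORE 1  -4
PUSH -2  -4 -2
NEG      -4 2
OVER     -4 2 -4
NEG      -4 2 4
LT       -4 1
PUSH 11  -4 1 11
SUB      -4 -10
NEG      -4 10
OVER     -4 10 -4
SUB      -4 14
EQ       0
PUSH 7   0 7
SUB      -7
PUSH 2   -7 2
LOAD 1   -7 2 70
PUSH 63  -7 2 70 63
ADD      -7 2 133
POP      -7 2
OVER     -7 2 -7

[-7, 2, -7]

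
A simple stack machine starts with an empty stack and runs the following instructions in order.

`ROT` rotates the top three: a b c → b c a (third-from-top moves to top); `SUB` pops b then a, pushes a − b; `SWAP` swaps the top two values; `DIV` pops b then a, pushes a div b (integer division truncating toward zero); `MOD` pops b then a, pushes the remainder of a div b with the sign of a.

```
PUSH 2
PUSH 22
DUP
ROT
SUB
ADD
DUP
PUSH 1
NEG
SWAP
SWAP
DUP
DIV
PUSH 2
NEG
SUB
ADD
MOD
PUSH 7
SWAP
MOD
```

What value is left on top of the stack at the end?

7

PUSH 2  : [2]
PUSH 22 : [2, 22]
DUP     : [2, 22, 22]
ROT     : [22, 22, 2]
SUB     : [22, 20]
ADD     : [42]
DUP     : [42, 42]
PUSH 1  : [42, 42, 1]
NEG     : [42, 42, -1]
SWAP    : [42, -1, 42]
SWAP    : [42, 42, -1]
DUP     : [42, 42, -1, -1]
DIV     : [42, 42, 1]
PUSH 2  : [42, 42, 1, 2]
NEG     : [42, 42, 1, -2]
SUB     : [42, 42, 3]
ADD     : [42, 45]
MOD     : [42]
PUSH 7  : [42, 7]
SWAP    : [7, 42]
MOD     : [7]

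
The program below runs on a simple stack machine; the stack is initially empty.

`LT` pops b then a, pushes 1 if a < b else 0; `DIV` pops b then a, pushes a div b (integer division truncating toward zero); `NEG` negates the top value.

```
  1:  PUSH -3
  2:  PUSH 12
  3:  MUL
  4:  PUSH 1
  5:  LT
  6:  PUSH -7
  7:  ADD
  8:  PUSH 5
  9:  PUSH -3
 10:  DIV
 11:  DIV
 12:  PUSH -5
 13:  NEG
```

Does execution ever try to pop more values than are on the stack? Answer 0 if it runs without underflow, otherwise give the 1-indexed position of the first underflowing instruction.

0

PUSH -3 → -3
PUSH 12 → -3 12
MUL     → -36
PUSH 1  → -36 1
LT      → 1
PUSH -7 → 1 -7
ADD     → -6
PUSH 5  → -6 5
PUSH -3 → -6 5 -3
DIV     → -6 -1
DIV     → 6
PUSH -5 → 6 -5
NEG     → 6 5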